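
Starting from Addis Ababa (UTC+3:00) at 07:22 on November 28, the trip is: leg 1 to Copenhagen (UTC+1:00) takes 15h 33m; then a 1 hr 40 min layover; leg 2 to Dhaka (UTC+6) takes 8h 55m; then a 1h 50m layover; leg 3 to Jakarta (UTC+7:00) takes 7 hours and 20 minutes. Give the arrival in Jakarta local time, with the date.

Convert departure to UTC: 07:22 − 3:00 = 04:22 UTC on Nov 28.
Add 15 hours 33 minutes leg 1 → 19:55 UTC.
Add 1 hour 40 minutes layover in Copenhagen → 21:35 UTC.
Add 8 hours 55 minutes leg 2 → 06:30 UTC (Nov 29).
Add 1 hour and 50 minutes layover in Dhaka → 08:20 UTC.
Add 7 hours 20 minutes leg 3 → 15:40 UTC.
Jakarta is UTC+7:00, so local arrival = 15:40 + 7:00 = 22:40 on Nov 29.

22:40 on November 29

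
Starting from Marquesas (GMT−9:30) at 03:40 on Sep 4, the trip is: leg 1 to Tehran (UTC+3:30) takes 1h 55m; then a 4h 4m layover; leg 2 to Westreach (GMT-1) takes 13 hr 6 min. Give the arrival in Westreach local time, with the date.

07:15 on September 5

Convert departure to UTC: 03:40 + 9:30 = 13:10 UTC on Sep 4.
Add 1 hour 55 minutes leg 1 → 15:05 UTC.
Add 4 hours and 4 minutes layover in Tehran → 19:09 UTC.
Add 13 hours and 6 minutes leg 2 → 08:15 UTC (Sep 5).
Westreach is UTC−1:00, so local arrival = 08:15 − 1:00 = 07:15 on Sep 5.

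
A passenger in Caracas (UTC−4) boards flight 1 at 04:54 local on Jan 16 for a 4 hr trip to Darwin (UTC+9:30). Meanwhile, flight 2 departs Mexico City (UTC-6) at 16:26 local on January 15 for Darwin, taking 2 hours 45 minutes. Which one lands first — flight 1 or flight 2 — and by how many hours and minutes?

Flight 1 in UTC: 04:54 + 4:00 = 08:54 on Jan 16.
+4 hours → arrive 12:54 UTC on Jan 16.
Flight 2 in UTC: 16:26 + 6:00 = 22:26 on Jan 15.
+2 hours and 45 minutes → arrive 01:11 UTC on Jan 16.
Flight 2 lands earlier by 11 hours 43 minutes.

the second, by 11 hours 43 minutes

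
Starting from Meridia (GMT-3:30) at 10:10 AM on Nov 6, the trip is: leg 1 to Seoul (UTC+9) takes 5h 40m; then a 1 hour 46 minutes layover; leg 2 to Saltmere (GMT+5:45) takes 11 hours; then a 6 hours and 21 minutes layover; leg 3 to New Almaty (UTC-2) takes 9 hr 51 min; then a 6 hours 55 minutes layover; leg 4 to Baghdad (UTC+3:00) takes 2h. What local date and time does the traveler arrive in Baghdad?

12:13 PM on November 8

Convert departure to UTC: 10:10 AM + 3:30 = 1:40 PM UTC on Nov 6.
Add 5 hours and 40 minutes leg 1 → 7:20 PM UTC.
Add 1 hour 46 minutes layover in Seoul → 9:06 PM UTC.
Add 11 hours leg 2 → 8:06 AM UTC (Nov 7).
Add 6 hours 21 minutes layover in Saltmere → 2:27 PM UTC.
Add 9 hours 51 minutes leg 3 → 12:18 AM UTC (Nov 8).
Add 6 hours 55 minutes layover in New Almaty → 7:13 AM UTC.
Add 2 hours leg 4 → 9:13 AM UTC.
Baghdad is UTC+3:00, so local arrival = 9:13 AM + 3:00 = 12:13 PM on Nov 8.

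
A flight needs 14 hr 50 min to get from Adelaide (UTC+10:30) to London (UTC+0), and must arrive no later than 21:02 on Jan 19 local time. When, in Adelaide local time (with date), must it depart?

Target arrival is already UTC: 21:02 on Jan 19.
Subtract 14 hours 50 minutes → departure 06:12 UTC on Jan 19.
Adelaide is UTC+10:30: 06:12 + 10:30 = 16:42 on Jan 19.

16:42 on Jan 19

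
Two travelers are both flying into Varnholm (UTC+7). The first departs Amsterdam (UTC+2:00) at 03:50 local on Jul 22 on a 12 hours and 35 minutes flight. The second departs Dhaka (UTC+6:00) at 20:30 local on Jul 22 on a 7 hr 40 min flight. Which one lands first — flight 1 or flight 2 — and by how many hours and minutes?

Flight 1 in UTC: 03:50 − 2:00 = 01:50 on Jul 22.
+12 hours 35 minutes → arrive 14:25 UTC on Jul 22.
Flight 2 in UTC: 20:30 − 6:00 = 14:30 on Jul 22.
+7 hours and 40 minutes → arrive 22:10 UTC on Jul 22.
Flight 1 lands earlier by 7 hours 45 minutes.

the first, by 7 hours 45 minutes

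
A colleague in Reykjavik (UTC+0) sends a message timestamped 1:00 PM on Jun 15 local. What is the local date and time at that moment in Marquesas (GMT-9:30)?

Reykjavik is UTC+0 so that is 1:00 PM UTC.
Marquesas is UTC−9:30: 1:00 PM − 9:30 = 3:30 AM on Jun 15.

3:30 AM on Jun 15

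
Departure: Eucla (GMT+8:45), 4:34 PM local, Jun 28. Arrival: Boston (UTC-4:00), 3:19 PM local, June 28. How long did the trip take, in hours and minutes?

Departure in UTC: 4:34 PM − 8:45 = 7:49 AM on Jun 28.
Arrival in UTC: 3:19 PM + 4:00 = 7:19 PM on Jun 28.
Elapsed = 7:19 PM − 7:49 AM = 11 hours 30 minutes.

11 hours 30 minutes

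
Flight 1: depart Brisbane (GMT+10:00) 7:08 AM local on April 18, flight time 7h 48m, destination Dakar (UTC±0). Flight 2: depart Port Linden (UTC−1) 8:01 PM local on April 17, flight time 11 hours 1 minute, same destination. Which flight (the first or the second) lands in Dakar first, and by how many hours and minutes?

Flight 1 in UTC: 7:08 AM − 10:00 = 9:08 PM on Apr 17.
+7 hours and 48 minutes → arrive 4:56 AM UTC on Apr 18.
Flight 2 in UTC: 8:01 PM + 1:00 = 9:01 PM on Apr 17.
+11 hours and 1 minute → arrive 8:02 AM UTC on Apr 18.
Flight 1 lands earlier by 3 hours 6 minutes.

the first, by 3 hours 6 minutes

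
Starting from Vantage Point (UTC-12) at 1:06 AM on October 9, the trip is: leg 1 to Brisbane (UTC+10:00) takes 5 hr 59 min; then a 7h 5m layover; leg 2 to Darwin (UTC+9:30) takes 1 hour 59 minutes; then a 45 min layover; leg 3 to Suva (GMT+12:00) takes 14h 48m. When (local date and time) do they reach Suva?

Convert departure to UTC: 1:06 AM + 12:00 = 1:06 PM UTC on Oct 9.
Add 5 hours 59 minutes leg 1 → 7:05 PM UTC.
Add 7 hours and 5 minutes layover in Brisbane → 2:10 AM UTC (Oct 10).
Add 1 hour and 59 minutes leg 2 → 4:09 AM UTC.
Add 45 minutes layover in Darwin → 4:54 AM UTC.
Add 14 hours 48 minutes leg 3 → 7:42 PM UTC.
Suva is UTC+12:00, so local arrival = 7:42 PM + 12:00 = 7:42 AM on Oct 11.

7:42 AM on October 11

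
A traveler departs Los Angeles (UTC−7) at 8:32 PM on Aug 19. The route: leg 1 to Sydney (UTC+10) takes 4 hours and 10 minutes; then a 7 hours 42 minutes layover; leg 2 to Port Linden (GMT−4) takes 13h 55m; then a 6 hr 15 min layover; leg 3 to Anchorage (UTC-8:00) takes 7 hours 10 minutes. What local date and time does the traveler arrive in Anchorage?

Convert departure to UTC: 8:32 PM + 7:00 = 3:32 AM UTC on Aug 20.
Add 4 hours and 10 minutes leg 1 → 7:42 AM UTC.
Add 7 hours and 42 minutes layover in Sydney → 3:24 PM UTC.
Add 13 hours 55 minutes leg 2 → 5:19 AM UTC (Aug 21).
Add 6 hours 15 minutes layover in Port Linden → 11:34 AM UTC.
Add 7 hours 10 minutes leg 3 → 6:44 PM UTC.
Anchorage is UTC−8:00, so local arrival = 6:44 PM − 8:00 = 10:44 AM on Aug 21.

10:44 AM on August 21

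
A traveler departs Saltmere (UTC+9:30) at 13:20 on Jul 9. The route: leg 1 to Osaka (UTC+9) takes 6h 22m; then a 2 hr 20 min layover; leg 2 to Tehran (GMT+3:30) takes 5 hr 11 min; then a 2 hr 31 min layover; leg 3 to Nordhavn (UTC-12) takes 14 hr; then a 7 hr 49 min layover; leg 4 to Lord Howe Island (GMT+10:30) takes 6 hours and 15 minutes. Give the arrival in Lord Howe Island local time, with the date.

10:48 on July 11

Convert departure to UTC: 13:20 − 9:30 = 03:50 UTC on Jul 9.
Add 6 hours 22 minutes leg 1 → 10:12 UTC.
Add 2 hours and 20 minutes layover in Osaka → 12:32 UTC.
Add 5 hours 11 minutes leg 2 → 17:43 UTC.
Add 2 hours and 31 minutes layover in Tehran → 20:14 UTC.
Add 14 hours leg 3 → 10:14 UTC (Jul 10).
Add 7 hours and 49 minutes layover in Nordhavn → 18:03 UTC.
Add 6 hours 15 minutes leg 4 → 00:18 UTC (Jul 11).
Lord Howe Island is UTC+10:30, so local arrival = 00:18 + 10:30 = 10:48 on Jul 11.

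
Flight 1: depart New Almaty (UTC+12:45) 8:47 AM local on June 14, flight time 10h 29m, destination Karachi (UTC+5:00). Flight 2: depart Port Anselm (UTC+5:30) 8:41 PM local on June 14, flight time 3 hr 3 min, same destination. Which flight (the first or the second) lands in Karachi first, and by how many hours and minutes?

Flight 1 in UTC: 8:47 AM − 12:45 = 8:02 PM on Jun 13.
+10 hours and 29 minutes → arrive 6:31 AM UTC on Jun 14.
Flight 2 in UTC: 8:41 PM − 5:30 = 3:11 PM on Jun 14.
+3 hours and 3 minutes → arrive 6:14 PM UTC on Jun 14.
Flight 1 lands earlier by 11 hours 43 minutes.

the first, by 11 hours 43 minutes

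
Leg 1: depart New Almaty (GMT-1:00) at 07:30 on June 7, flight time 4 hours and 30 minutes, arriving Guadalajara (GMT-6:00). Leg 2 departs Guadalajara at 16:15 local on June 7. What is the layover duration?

Convert departure to UTC: 07:30 + 1:00 = 08:30 UTC on Jun 7.
Add 4 hours 30 minutes flight time → 13:00 UTC.
Guadalajara is UTC−6:00, so local arrival = 13:00 − 6:00 = 07:00 on Jun 7.
Layover = 16:15 − 07:00 = 9 hours 15 minutes.

9 hours 15 minutes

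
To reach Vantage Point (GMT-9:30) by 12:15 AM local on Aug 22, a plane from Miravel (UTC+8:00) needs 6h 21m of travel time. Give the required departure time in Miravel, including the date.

11:24 AM on August 22

Target arrival in UTC: 12:15 AM + 9:30 = 9:45 AM on Aug 22.
Subtract 6 hours and 21 minutes → departure 3:24 AM UTC on Aug 22.
Miravel is UTC+8:00: 3:24 AM + 8:00 = 11:24 AM on Aug 22.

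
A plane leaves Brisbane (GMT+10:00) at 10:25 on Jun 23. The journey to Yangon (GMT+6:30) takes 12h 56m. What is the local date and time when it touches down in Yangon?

19:51 on June 23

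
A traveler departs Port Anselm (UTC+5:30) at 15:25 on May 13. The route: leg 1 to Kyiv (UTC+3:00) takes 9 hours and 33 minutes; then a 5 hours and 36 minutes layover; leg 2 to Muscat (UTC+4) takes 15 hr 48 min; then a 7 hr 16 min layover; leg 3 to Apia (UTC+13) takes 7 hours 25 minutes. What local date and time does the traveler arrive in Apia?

Convert departure to UTC: 15:25 − 5:30 = 09:55 UTC on May 13.
Add 9 hours and 33 minutes leg 1 → 19:28 UTC.
Add 5 hours 36 minutes layover in Kyiv → 01:04 UTC (May 14).
Add 15 hours and 48 minutes leg 2 → 16:52 UTC.
Add 7 hours 16 minutes layover in Muscat → 00:08 UTC (May 15).
Add 7 hours 25 minutes leg 3 → 07:33 UTC.
Apia is UTC+13:00, so local arrival = 07:33 + 13:00 = 20:33 on May 15.

20:33 on May 15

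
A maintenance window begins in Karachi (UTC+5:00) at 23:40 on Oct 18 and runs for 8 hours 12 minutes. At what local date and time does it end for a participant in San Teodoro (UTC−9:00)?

San Teodoro is 14:00 behind Karachi.
After 8 hours and 12 minutes it is 07:52 (Oct 19) in Karachi.
Shift by the zone difference: 07:52 − 14:00 = 17:52 on Oct 18 in San Teodoro.

17:52 on October 18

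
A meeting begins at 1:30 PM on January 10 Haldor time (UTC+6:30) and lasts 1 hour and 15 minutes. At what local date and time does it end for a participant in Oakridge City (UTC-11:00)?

Convert start to UTC: 1:30 PM − 6:30 = 7:00 AM UTC on Jan 10.
Add 1 hour and 15 minutes duration → 8:15 AM UTC.
Oakridge City is UTC−11:00, so local end time = 8:15 AM − 11:00 = 9:15 PM on Jan 9.

9:15 PM on Jan 9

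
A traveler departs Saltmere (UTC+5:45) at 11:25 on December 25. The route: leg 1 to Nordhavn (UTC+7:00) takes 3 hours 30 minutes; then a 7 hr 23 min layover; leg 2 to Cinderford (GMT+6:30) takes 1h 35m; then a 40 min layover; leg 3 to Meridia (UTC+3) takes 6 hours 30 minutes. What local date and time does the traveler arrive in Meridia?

Convert departure to UTC: 11:25 − 5:45 = 05:40 UTC on Dec 25.
Add 3 hours 30 minutes leg 1 → 09:10 UTC.
Add 7 hours 23 minutes layover in Nordhavn → 16:33 UTC.
Add 1 hour and 35 minutes leg 2 → 18:08 UTC.
Add 40 minutes layover in Cinderford → 18:48 UTC.
Add 6 hours 30 minutes leg 3 → 01:18 UTC (Dec 26).
Meridia is UTC+3:00, so local arrival = 01:18 + 3:00 = 04:18 on Dec 26.

04:18 on December 26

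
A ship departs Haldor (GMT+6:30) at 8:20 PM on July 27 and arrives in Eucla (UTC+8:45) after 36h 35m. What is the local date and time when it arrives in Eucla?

11:10 AM on Jul 29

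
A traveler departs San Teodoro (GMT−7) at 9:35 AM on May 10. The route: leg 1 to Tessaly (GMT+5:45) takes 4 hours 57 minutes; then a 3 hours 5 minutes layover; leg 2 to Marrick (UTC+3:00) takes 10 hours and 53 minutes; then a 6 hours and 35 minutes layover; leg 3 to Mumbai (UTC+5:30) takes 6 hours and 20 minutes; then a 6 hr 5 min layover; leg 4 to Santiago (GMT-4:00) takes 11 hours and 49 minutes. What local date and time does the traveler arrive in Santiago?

2:19 PM on May 12

Convert departure to UTC: 9:35 AM + 7:00 = 4:35 PM UTC on May 10.
Add 4 hours 57 minutes leg 1 → 9:32 PM UTC.
Add 3 hours and 5 minutes layover in Tessaly → 12:37 AM UTC (May 11).
Add 10 hours and 53 minutes leg 2 → 11:30 AM UTC.
Add 6 hours 35 minutes layover in Marrick → 6:05 PM UTC.
Add 6 hours and 20 minutes leg 3 → 12:25 AM UTC (May 12).
Add 6 hours and 5 minutes layover in Mumbai → 6:30 AM UTC.
Add 11 hours and 49 minutes leg 4 → 6:19 PM UTC.
Santiago is UTC−4:00, so local arrival = 6:19 PM − 4:00 = 2:19 PM on May 12.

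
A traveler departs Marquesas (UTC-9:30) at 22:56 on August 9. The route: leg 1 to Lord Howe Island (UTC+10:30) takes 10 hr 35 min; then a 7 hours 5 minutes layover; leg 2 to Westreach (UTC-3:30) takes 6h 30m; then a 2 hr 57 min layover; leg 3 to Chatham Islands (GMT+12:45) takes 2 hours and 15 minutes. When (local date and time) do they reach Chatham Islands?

02:33 on August 12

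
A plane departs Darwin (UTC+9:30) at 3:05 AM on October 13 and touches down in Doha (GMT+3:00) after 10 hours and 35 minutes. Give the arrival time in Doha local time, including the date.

Convert departure to UTC: 3:05 AM − 9:30 = 5:35 PM UTC on Oct 12.
Add 10 hours and 35 minutes travel time → 4:10 AM UTC (Oct 13).
Doha is UTC+3:00, so local arrival = 4:10 AM + 3:00 = 7:10 AM on Oct 13.

7:10 AM on October 13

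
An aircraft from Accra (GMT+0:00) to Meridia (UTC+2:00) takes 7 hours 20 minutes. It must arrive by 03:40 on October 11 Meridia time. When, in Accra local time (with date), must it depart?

Target arrival in UTC: 03:40 − 2:00 = 01:40 on Oct 11.
Subtract 7 hours and 20 minutes → departure 18:20 UTC on Oct 10.
Accra is UTC+0, so departure is 18:20 on Oct 10.

18:20 on Oct 10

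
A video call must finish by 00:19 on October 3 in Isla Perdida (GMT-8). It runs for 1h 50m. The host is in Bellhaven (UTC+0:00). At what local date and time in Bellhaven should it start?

Target end time in UTC: 00:19 + 8:00 = 08:19 on Oct 3.
Subtract 1 hour and 50 minutes → start 06:29 UTC on Oct 3.
Bellhaven is UTC+0, so start is 06:29 on Oct 3.

06:29 on October 3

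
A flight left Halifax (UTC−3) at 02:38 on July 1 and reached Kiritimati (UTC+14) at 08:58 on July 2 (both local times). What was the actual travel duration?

Kiritimati is 17:00 ahead of Halifax.
Clock-face elapsed time (ignoring zones) is 30 hours 20 minutes.
Actual elapsed = 30 hours 20 minutes − 17:00 = 13 hours 20 minutes.

13 hours 20 minutes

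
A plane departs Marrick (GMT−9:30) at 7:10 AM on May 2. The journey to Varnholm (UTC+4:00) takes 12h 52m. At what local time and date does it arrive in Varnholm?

9:32 AM on May 3

Convert departure to UTC: 7:10 AM + 9:30 = 4:40 PM UTC on May 2.
Add 12 hours 52 minutes travel time → 5:32 AM UTC (May 3).
Varnholm is UTC+4:00, so local arrival = 5:32 AM + 4:00 = 9:32 AM on May 3.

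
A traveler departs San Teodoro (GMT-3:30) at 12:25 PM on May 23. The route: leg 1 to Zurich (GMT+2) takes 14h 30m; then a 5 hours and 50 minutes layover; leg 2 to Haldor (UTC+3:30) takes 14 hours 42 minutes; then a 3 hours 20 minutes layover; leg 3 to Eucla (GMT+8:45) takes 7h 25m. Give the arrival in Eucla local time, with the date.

Convert departure to UTC: 12:25 PM + 3:30 = 3:55 PM UTC on May 23.
Add 14 hours and 30 minutes leg 1 → 6:25 AM UTC (May 24).
Add 5 hours and 50 minutes layover in Zurich → 12:15 PM UTC.
Add 14 hours and 42 minutes leg 2 → 2:57 AM UTC (May 25).
Add 3 hours 20 minutes layover in Haldor → 6:17 AM UTC.
Add 7 hours and 25 minutes leg 3 → 1:42 PM UTC.
Eucla is UTC+8:45, so local arrival = 1:42 PM + 8:45 = 10:27 PM on May 25.

10:27 PM on May 25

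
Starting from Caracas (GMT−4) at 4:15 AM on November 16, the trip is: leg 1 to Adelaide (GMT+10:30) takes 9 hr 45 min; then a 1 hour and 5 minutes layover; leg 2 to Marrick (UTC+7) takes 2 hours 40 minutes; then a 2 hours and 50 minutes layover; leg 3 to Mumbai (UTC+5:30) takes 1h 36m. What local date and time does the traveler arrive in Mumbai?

7:41 AM on November 17

Convert departure to UTC: 4:15 AM + 4:00 = 8:15 AM UTC on Nov 16.
Add 9 hours and 45 minutes leg 1 → 6:00 PM UTC.
Add 1 hour 5 minutes layover in Adelaide → 7:05 PM UTC.
Add 2 hours and 40 minutes leg 2 → 9:45 PM UTC.
Add 2 hours 50 minutes layover in Marrick → 12:35 AM UTC (Nov 17).
Add 1 hour 36 minutes leg 3 → 2:11 AM UTC.
Mumbai is UTC+5:30, so local arrival = 2:11 AM + 5:30 = 7:41 AM on Nov 17.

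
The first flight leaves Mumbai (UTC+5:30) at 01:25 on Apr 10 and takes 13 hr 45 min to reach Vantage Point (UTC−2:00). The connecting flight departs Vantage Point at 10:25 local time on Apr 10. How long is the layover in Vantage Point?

Convert departure to UTC: 01:25 − 5:30 = 19:55 UTC on Apr 9.
Add 13 hours 45 minutes flight time → 09:40 UTC (Apr 10).
Vantage Point is UTC−2:00, so local arrival = 09:40 − 2:00 = 07:40 on Apr 10.
Layover = 10:25 − 07:40 = 2 hours 45 minutes.

2 hours 45 minutes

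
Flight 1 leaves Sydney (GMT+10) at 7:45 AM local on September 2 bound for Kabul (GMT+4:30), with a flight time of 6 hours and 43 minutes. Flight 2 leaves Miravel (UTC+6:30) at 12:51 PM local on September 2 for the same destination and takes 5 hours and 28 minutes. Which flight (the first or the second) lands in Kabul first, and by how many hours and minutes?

the first, by 7 hours 21 minutes

Flight 1 in UTC: 7:45 AM − 10:00 = 9:45 PM on Sep 1.
+6 hours and 43 minutes → arrive 4:28 AM UTC on Sep 2.
Flight 2 in UTC: 12:51 PM − 6:30 = 6:21 AM on Sep 2.
+5 hours and 28 minutes → arrive 11:49 AM UTC on Sep 2.
Flight 1 lands earlier by 7 hours 21 minutes.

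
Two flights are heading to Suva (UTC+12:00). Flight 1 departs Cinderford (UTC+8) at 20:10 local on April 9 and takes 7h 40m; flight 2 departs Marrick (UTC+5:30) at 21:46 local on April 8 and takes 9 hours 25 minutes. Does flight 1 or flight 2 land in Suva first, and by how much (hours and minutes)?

the second, by 18 hours 9 minutes

Flight 1 in UTC: 20:10 − 8:00 = 12:10 on Apr 9.
+7 hours and 40 minutes → arrive 19:50 UTC on Apr 9.
Flight 2 in UTC: 21:46 − 5:30 = 16:16 on Apr 8.
+9 hours 25 minutes → arrive 01:41 UTC on Apr 9.
Flight 2 lands earlier by 18 hours 9 minutes.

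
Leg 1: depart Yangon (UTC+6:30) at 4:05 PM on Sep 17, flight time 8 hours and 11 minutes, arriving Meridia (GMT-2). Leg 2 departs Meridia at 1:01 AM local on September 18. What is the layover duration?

9 hours 15 minutes

Convert departure to UTC: 4:05 PM − 6:30 = 9:35 AM UTC on Sep 17.
Add 8 hours and 11 minutes flight time → 5:46 PM UTC.
Meridia is UTC−2:00, so local arrival = 5:46 PM − 2:00 = 3:46 PM on Sep 17.
Layover = 1:01 AM − 3:46 PM (+1 day) = 9 hours 15 minutes.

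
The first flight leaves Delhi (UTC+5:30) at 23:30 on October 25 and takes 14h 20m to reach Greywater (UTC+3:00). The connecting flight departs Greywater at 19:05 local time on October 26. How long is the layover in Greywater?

Convert departure to UTC: 23:30 − 5:30 = 18:00 UTC on Oct 25.
Add 14 hours and 20 minutes flight time → 08:20 UTC (Oct 26).
Greywater is UTC+3:00, so local arrival = 08:20 + 3:00 = 11:20 on Oct 26.
Layover = 19:05 − 11:20 = 7 hours 45 minutes.

7 hours 45 minutes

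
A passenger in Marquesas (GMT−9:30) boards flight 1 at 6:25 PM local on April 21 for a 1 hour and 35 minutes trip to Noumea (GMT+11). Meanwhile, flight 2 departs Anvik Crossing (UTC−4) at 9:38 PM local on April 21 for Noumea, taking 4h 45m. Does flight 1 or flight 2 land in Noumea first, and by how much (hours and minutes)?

the first, by 53 minutes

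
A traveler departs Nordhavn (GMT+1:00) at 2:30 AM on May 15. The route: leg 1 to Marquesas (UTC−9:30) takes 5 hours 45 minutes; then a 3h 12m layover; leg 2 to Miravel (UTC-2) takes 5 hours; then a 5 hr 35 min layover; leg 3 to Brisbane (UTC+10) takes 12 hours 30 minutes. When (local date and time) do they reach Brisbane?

Convert departure to UTC: 2:30 AM − 1:00 = 1:30 AM UTC on May 15.
Add 5 hours and 45 minutes leg 1 → 7:15 AM UTC.
Add 3 hours and 12 minutes layover in Marquesas → 10:27 AM UTC.
Add 5 hours leg 2 → 3:27 PM UTC.
Add 5 hours 35 minutes layover in Miravel → 9:02 PM UTC.
Add 12 hours 30 minutes leg 3 → 9:32 AM UTC (May 16).
Brisbane is UTC+10:00, so local arrival = 9:32 AM + 10:00 = 7:32 PM on May 16.

7:32 PM on May 16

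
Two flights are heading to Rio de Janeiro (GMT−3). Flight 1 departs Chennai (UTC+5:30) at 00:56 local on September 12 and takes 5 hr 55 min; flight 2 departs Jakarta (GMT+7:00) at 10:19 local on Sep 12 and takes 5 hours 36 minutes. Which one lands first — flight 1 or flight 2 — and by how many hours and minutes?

the first, by 7 hours 34 minutes

Flight 1 in UTC: 00:56 − 5:30 = 19:26 on Sep 11.
+5 hours 55 minutes → arrive 01:21 UTC on Sep 12.
Flight 2 in UTC: 10:19 − 7:00 = 03:19 on Sep 12.
+5 hours 36 minutes → arrive 08:55 UTC on Sep 12.
Flight 1 lands earlier by 7 hours 34 minutes.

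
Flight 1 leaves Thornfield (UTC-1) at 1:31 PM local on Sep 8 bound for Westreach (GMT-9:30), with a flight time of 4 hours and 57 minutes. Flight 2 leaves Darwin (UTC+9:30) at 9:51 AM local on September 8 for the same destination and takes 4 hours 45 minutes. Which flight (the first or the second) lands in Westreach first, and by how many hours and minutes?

the second, by 14 hours 22 minutes

Flight 1 in UTC: 1:31 PM + 1:00 = 2:31 PM on Sep 8.
+4 hours 57 minutes → arrive 7:28 PM UTC on Sep 8.
Flight 2 in UTC: 9:51 AM − 9:30 = 12:21 AM on Sep 8.
+4 hours 45 minutes → arrive 5:06 AM UTC on Sep 8.
Flight 2 lands earlier by 14 hours 22 minutes.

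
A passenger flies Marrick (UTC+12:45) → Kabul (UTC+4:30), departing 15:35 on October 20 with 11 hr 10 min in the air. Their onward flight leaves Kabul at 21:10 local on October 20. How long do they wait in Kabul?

2 hours 40 minutes

Convert departure to UTC: 15:35 − 12:45 = 02:50 UTC on Oct 20.
Add 11 hours 10 minutes flight time → 14:00 UTC.
Kabul is UTC+4:30, so local arrival = 14:00 + 4:30 = 18:30 on Oct 20.
Layover = 21:10 − 18:30 = 2 hours 40 minutes.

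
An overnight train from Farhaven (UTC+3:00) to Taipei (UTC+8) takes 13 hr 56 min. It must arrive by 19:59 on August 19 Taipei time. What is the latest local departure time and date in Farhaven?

Target arrival in UTC: 19:59 − 8:00 = 11:59 on Aug 19.
Subtract 13 hours 56 minutes → departure 22:03 UTC on Aug 18.
Farhaven is UTC+3:00: 22:03 + 3:00 = 01:03 on Aug 19.

01:03 on Aug 19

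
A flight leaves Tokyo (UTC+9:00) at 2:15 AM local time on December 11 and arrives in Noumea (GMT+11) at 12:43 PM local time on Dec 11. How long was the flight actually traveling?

8 hours 28 minutes

Departure in UTC: 2:15 AM − 9:00 = 5:15 PM on Dec 10.
Arrival in UTC: 12:43 PM − 11:00 = 1:43 AM on Dec 11.
Elapsed = 1:43 AM − 5:15 PM (+1 day) = 8 hours 28 minutes.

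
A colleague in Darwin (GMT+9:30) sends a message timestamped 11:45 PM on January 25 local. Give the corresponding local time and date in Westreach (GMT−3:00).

In UTC: 11:45 PM − 9:30 = 2:15 PM on Jan 25.
Westreach is UTC−3:00: 2:15 PM − 3:00 = 11:15 AM on Jan 25.

11:15 AM on Jan 25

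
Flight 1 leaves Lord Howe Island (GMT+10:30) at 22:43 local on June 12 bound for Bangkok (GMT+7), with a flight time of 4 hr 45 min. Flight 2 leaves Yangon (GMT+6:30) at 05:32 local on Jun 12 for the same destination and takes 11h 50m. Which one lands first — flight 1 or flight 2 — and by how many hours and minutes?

Flight 1 in UTC: 22:43 − 10:30 = 12:13 on Jun 12.
+4 hours and 45 minutes → arrive 16:58 UTC on Jun 12.
Flight 2 in UTC: 05:32 − 6:30 = 23:02 on Jun 11.
+11 hours and 50 minutes → arrive 10:52 UTC on Jun 12.
Flight 2 lands earlier by 6 hours 6 minutes.

the second, by 6 hours 6 minutes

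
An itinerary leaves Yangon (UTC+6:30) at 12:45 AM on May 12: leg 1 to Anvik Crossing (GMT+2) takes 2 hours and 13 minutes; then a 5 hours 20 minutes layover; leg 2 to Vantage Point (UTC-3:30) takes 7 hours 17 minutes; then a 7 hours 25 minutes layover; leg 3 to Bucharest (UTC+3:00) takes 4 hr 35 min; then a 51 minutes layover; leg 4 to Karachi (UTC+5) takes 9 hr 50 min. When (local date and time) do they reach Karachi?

Convert departure to UTC: 12:45 AM − 6:30 = 6:15 PM UTC on May 11.
Add 2 hours and 13 minutes leg 1 → 8:28 PM UTC.
Add 5 hours and 20 minutes layover in Anvik Crossing → 1:48 AM UTC (May 12).
Add 7 hours 17 minutes leg 2 → 9:05 AM UTC.
Add 7 hours 25 minutes layover in Vantage Point → 4:30 PM UTC.
Add 4 hours and 35 minutes leg 3 → 9:05 PM UTC.
Add 51 minutes layover in Bucharest → 9:56 PM UTC.
Add 9 hours and 50 minutes leg 4 → 7:46 AM UTC (May 13).
Karachi is UTC+5:00, so local arrival = 7:46 AM + 5:00 = 12:46 PM on May 13.

12:46 PM on May 13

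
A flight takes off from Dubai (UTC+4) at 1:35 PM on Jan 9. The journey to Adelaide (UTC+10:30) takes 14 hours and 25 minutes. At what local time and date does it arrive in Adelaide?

Convert departure to UTC: 1:35 PM − 4:00 = 9:35 AM UTC on Jan 9.
Add 14 hours and 25 minutes travel time → 12:00 AM UTC (Jan 10).
Adelaide is UTC+10:30, so local arrival = 12:00 AM + 10:30 = 10:30 AM on Jan 10.

10:30 AM on January 10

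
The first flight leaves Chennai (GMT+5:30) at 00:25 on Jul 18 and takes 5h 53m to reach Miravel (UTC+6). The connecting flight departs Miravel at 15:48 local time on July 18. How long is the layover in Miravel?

9 hours

Convert departure to UTC: 00:25 − 5:30 = 18:55 UTC on Jul 17.
Add 5 hours 53 minutes flight time → 00:48 UTC (Jul 18).
Miravel is UTC+6:00, so local arrival = 00:48 + 6:00 = 06:48 on Jul 18.
Layover = 15:48 − 06:48 = 9 hours.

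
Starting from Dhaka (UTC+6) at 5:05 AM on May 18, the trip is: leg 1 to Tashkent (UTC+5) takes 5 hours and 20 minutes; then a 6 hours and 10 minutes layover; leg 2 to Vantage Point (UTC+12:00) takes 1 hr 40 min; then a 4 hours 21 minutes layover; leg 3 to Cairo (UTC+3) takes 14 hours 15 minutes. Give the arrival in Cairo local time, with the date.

9:51 AM on May 19

Convert departure to UTC: 5:05 AM − 6:00 = 11:05 PM UTC on May 17.
Add 5 hours 20 minutes leg 1 → 4:25 AM UTC (May 18).
Add 6 hours 10 minutes layover in Tashkent → 10:35 AM UTC.
Add 1 hour 40 minutes leg 2 → 12:15 PM UTC.
Add 4 hours and 21 minutes layover in Vantage Point → 4:36 PM UTC.
Add 14 hours 15 minutes leg 3 → 6:51 AM UTC (May 19).
Cairo is UTC+3:00, so local arrival = 6:51 AM + 3:00 = 9:51 AM on May 19.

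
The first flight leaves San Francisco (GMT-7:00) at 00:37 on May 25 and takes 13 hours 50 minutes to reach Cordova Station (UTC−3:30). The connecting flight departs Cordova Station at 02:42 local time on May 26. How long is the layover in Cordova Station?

8 hours 45 minutes

Convert departure to UTC: 00:37 + 7:00 = 07:37 UTC on May 25.
Add 13 hours and 50 minutes flight time → 21:27 UTC.
Cordova Station is UTC−3:30, so local arrival = 21:27 − 3:30 = 17:57 on May 25.
Layover = 02:42 − 17:57 (+1 day) = 8 hours 45 minutes.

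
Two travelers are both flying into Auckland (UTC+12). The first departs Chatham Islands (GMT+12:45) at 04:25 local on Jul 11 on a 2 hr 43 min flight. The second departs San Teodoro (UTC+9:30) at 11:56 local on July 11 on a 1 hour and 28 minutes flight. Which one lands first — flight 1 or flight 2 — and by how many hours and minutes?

Flight 1 in UTC: 04:25 − 12:45 = 15:40 on Jul 10.
+2 hours 43 minutes → arrive 18:23 UTC on Jul 10.
Flight 2 in UTC: 11:56 − 9:30 = 02:26 on Jul 11.
+1 hour and 28 minutes → arrive 03:54 UTC on Jul 11.
Flight 1 lands earlier by 9 hours 31 minutes.

the first, by 9 hours 31 minutes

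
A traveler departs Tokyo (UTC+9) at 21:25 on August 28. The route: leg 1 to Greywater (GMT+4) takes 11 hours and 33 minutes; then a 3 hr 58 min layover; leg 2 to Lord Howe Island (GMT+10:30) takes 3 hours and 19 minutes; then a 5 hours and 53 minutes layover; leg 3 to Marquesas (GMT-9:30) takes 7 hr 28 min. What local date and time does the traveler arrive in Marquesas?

11:06 on August 29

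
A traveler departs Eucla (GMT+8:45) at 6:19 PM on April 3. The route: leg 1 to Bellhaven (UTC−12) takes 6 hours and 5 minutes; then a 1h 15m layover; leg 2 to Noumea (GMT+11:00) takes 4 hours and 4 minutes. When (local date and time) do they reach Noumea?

Convert departure to UTC: 6:19 PM − 8:45 = 9:34 AM UTC on Apr 3.
Add 6 hours 5 minutes leg 1 → 3:39 PM UTC.
Add 1 hour and 15 minutes layover in Bellhaven → 4:54 PM UTC.
Add 4 hours and 4 minutes leg 2 → 8:58 PM UTC.
Noumea is UTC+11:00, so local arrival = 8:58 PM + 11:00 = 7:58 AM on Apr 4.

7:58 AM on April 4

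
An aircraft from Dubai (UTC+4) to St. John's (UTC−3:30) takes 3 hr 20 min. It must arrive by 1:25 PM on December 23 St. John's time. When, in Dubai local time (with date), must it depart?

5:35 PM on December 23

Target arrival in UTC: 1:25 PM + 3:30 = 4:55 PM on Dec 23.
Subtract 3 hours 20 minutes → departure 1:35 PM UTC on Dec 23.
Dubai is UTC+4:00: 1:35 PM + 4:00 = 5:35 PM on Dec 23.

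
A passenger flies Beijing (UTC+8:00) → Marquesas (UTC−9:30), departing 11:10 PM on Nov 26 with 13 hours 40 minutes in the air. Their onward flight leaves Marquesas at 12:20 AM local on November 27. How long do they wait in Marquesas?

Convert departure to UTC: 11:10 PM − 8:00 = 3:10 PM UTC on Nov 26.
Add 13 hours 40 minutes flight time → 4:50 AM UTC (Nov 27).
Marquesas is UTC−9:30, so local arrival = 4:50 AM − 9:30 = 7:20 PM on Nov 26.
Layover = 12:20 AM − 7:20 PM (+1 day) = 5 hours.

5 hours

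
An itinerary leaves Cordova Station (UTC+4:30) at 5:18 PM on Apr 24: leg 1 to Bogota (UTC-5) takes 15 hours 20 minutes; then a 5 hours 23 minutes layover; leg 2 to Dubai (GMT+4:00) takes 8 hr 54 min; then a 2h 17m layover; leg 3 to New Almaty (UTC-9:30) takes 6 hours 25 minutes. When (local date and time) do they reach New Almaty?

Convert departure to UTC: 5:18 PM − 4:30 = 12:48 PM UTC on Apr 24.
Add 15 hours and 20 minutes leg 1 → 4:08 AM UTC (Apr 25).
Add 5 hours and 23 minutes layover in Bogota → 9:31 AM UTC.
Add 8 hours and 54 minutes leg 2 → 6:25 PM UTC.
Add 2 hours 17 minutes layover in Dubai → 8:42 PM UTC.
Add 6 hours 25 minutes leg 3 → 3:07 AM UTC (Apr 26).
New Almaty is UTC−9:30, so local arrival = 3:07 AM − 9:30 = 5:37 PM on Apr 25.

5:37 PM on April 25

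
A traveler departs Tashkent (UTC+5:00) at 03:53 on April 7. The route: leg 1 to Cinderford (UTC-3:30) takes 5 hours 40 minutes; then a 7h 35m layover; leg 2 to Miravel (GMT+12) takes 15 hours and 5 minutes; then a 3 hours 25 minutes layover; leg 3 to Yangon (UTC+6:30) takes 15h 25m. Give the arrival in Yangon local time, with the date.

04:33 on April 9

Convert departure to UTC: 03:53 − 5:00 = 22:53 UTC on Apr 6.
Add 5 hours and 40 minutes leg 1 → 04:33 UTC (Apr 7).
Add 7 hours and 35 minutes layover in Cinderford → 12:08 UTC.
Add 15 hours 5 minutes leg 2 → 03:13 UTC (Apr 8).
Add 3 hours 25 minutes layover in Miravel → 06:38 UTC.
Add 15 hours and 25 minutes leg 3 → 22:03 UTC.
Yangon is UTC+6:30, so local arrival = 22:03 + 6:30 = 04:33 on Apr 9.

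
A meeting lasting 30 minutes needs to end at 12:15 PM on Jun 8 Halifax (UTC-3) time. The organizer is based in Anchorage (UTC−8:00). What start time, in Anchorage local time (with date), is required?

Target end time in UTC: 12:15 PM + 3:00 = 3:15 PM on Jun 8.
Subtract 30 minutes → start 2:45 PM UTC on Jun 8.
Anchorage is UTC−8:00: 2:45 PM − 8:00 = 6:45 AM on Jun 8.

6:45 AM on June 8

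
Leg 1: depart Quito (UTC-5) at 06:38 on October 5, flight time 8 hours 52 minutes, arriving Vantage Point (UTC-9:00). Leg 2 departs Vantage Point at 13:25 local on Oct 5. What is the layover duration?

1 hour 55 minutes

Convert departure to UTC: 06:38 + 5:00 = 11:38 UTC on Oct 5.
Add 8 hours and 52 minutes flight time → 20:30 UTC.
Vantage Point is UTC−9:00, so local arrival = 20:30 − 9:00 = 11:30 on Oct 5.
Layover = 13:25 − 11:30 = 1 hour 55 minutes.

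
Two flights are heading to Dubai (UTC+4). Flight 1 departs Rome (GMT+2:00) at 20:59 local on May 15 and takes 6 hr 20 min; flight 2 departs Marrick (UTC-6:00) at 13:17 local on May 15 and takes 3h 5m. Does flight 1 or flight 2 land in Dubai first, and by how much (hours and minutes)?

the second, by 2 hours 57 minutes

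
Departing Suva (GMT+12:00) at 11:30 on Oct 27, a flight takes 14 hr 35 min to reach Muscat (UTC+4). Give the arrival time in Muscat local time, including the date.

18:05 on Oct 27

Convert departure to UTC: 11:30 − 12:00 = 23:30 UTC on Oct 26.
Add 14 hours and 35 minutes travel time → 14:05 UTC (Oct 27).
Muscat is UTC+4:00, so local arrival = 14:05 + 4:00 = 18:05 on Oct 27.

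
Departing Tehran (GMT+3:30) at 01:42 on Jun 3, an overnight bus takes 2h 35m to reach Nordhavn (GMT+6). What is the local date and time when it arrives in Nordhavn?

Nordhavn is 2:30 ahead of Tehran.
After 2 hours 35 minutes it is 04:17 in Tehran.
Shift by the zone difference: 04:17 + 2:30 = 06:47 on Jun 3 in Nordhavn.

06:47 on Jun 3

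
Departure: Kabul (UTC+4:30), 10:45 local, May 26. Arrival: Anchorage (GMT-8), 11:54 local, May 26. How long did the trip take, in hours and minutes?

13 hours 39 minutes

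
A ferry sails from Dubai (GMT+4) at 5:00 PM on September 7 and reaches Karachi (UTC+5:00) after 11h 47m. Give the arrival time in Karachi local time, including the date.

Convert departure to UTC: 5:00 PM − 4:00 = 1:00 PM UTC on Sep 7.
Add 11 hours and 47 minutes travel time → 12:47 AM UTC (Sep 8).
Karachi is UTC+5:00, so local arrival = 12:47 AM + 5:00 = 5:47 AM on Sep 8.

5:47 AM on Sep 8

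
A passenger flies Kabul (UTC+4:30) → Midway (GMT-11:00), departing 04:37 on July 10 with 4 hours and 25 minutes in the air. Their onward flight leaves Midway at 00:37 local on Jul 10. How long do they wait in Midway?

Convert departure to UTC: 04:37 − 4:30 = 00:07 UTC on Jul 10.
Add 4 hours 25 minutes flight time → 04:32 UTC.
Midway is UTC−11:00, so local arrival = 04:32 − 11:00 = 17:32 on Jul 9.
Layover = 00:37 − 17:32 (+1 day) = 7 hours 5 minutes.

7 hours 5 minutes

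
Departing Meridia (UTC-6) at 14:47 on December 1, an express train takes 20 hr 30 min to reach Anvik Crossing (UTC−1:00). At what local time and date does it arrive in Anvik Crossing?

Convert departure to UTC: 14:47 + 6:00 = 20:47 UTC on Dec 1.
Add 20 hours 30 minutes travel time → 17:17 UTC (Dec 2).
Anvik Crossing is UTC−1:00, so local arrival = 17:17 − 1:00 = 16:17 on Dec 2.

16:17 on December 2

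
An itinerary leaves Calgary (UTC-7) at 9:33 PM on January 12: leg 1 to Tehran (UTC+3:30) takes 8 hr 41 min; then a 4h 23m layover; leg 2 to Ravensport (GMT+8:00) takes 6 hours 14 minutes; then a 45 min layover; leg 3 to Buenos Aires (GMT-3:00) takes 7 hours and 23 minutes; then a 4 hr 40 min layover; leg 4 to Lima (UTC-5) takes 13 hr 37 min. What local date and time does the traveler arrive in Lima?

Convert departure to UTC: 9:33 PM + 7:00 = 4:33 AM UTC on Jan 13.
Add 8 hours 41 minutes leg 1 → 1:14 PM UTC.
Add 4 hours and 23 minutes layover in Tehran → 5:37 PM UTC.
Add 6 hours and 14 minutes leg 2 → 11:51 PM UTC.
Add 45 minutes layover in Ravensport → 12:36 AM UTC (Jan 14).
Add 7 hours and 23 minutes leg 3 → 7:59 AM UTC.
Add 4 hours 40 minutes layover in Buenos Aires → 12:39 PM UTC.
Add 13 hours 37 minutes leg 4 → 2:16 AM UTC (Jan 15).
Lima is UTC−5:00, so local arrival = 2:16 AM − 5:00 = 9:16 PM on Jan 14.

9:16 PM on January 14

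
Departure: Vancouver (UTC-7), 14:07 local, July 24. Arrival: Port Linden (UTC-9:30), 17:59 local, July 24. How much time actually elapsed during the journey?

Departure in UTC: 14:07 + 7:00 = 21:07 on Jul 24.
Arrival in UTC: 17:59 + 9:30 = 03:29 on Jul 25.
Elapsed = 03:29 − 21:07 (+1 day) = 6 hours 22 minutes.

6 hours 22 minutes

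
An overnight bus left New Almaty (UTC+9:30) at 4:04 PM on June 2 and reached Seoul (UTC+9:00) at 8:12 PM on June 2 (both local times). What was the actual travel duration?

4 hours 38 minutes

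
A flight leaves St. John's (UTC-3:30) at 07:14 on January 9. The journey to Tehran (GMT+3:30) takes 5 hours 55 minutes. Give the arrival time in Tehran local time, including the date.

20:09 on January 9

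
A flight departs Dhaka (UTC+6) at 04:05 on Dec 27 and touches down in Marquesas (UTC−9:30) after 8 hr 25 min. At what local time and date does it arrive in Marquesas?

21:00 on December 26

Convert departure to UTC: 04:05 − 6:00 = 22:05 UTC on Dec 26.
Add 8 hours 25 minutes travel time → 06:30 UTC (Dec 27).
Marquesas is UTC−9:30, so local arrival = 06:30 − 9:30 = 21:00 on Dec 26.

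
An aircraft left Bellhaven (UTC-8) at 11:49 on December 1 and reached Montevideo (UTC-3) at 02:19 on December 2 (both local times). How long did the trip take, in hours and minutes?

Departure in UTC: 11:49 + 8:00 = 19:49 on Dec 1.
Arrival in UTC: 02:19 + 3:00 = 05:19 on Dec 2.
Elapsed = 05:19 − 19:49 (+1 day) = 9 hours 30 minutes.

9 hours 30 minutes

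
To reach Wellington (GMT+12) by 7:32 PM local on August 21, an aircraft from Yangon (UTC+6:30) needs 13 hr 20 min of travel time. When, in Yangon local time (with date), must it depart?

12:42 AM on Aug 21

Target arrival in UTC: 7:32 PM − 12:00 = 7:32 AM on Aug 21.
Subtract 13 hours and 20 minutes → departure 6:12 PM UTC on Aug 20.
Yangon is UTC+6:30: 6:12 PM + 6:30 = 12:42 AM on Aug 21.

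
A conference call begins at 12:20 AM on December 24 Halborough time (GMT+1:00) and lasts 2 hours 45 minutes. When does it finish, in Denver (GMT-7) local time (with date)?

7:05 PM on December 23

Convert start to UTC: 12:20 AM − 1:00 = 11:20 PM UTC on Dec 23.
Add 2 hours and 45 minutes duration → 2:05 AM UTC (Dec 24).
Denver is UTC−7:00, so local end time = 2:05 AM − 7:00 = 7:05 PM on Dec 23.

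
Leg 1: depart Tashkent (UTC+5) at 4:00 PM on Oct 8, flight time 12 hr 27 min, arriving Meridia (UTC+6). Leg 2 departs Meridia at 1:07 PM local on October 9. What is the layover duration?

7 hours 40 minutes

Convert departure to UTC: 4:00 PM − 5:00 = 11:00 AM UTC on Oct 8.
Add 12 hours 27 minutes flight time → 11:27 PM UTC.
Meridia is UTC+6:00, so local arrival = 11:27 PM + 6:00 = 5:27 AM on Oct 9.
Layover = 1:07 PM − 5:27 AM = 7 hours 40 minutes.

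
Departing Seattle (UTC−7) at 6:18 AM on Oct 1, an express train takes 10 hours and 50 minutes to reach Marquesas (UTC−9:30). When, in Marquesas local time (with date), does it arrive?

2:38 PM on October 1

Convert departure to UTC: 6:18 AM + 7:00 = 1:18 PM UTC on Oct 1.
Add 10 hours 50 minutes travel time → 12:08 AM UTC (Oct 2).
Marquesas is UTC−9:30, so local arrival = 12:08 AM − 9:30 = 2:38 PM on Oct 1.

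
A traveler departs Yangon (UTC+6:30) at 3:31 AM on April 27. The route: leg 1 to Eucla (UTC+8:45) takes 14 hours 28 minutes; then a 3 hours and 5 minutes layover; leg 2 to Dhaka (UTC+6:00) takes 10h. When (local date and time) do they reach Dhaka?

Convert departure to UTC: 3:31 AM − 6:30 = 9:01 PM UTC on Apr 26.
Add 14 hours and 28 minutes leg 1 → 11:29 AM UTC (Apr 27).
Add 3 hours 5 minutes layover in Eucla → 2:34 PM UTC.
Add 10 hours leg 2 → 12:34 AM UTC (Apr 28).
Dhaka is UTC+6:00, so local arrival = 12:34 AM + 6:00 = 6:34 AM on Apr 28.

6:34 AM on Apr 28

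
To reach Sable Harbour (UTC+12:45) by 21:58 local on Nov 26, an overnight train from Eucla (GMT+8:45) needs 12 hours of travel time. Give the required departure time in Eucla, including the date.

05:58 on Nov 26

Target arrival in UTC: 21:58 − 12:45 = 09:13 on Nov 26.
Subtract 12 hours → departure 21:13 UTC on Nov 25.
Eucla is UTC+8:45: 21:13 + 8:45 = 05:58 on Nov 26.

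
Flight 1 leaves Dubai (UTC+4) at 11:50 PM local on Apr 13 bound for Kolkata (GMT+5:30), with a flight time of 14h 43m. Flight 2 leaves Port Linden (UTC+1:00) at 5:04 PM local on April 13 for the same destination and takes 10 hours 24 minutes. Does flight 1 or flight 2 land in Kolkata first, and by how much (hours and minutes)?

the second, by 8 hours 5 minutes

Flight 1 in UTC: 11:50 PM − 4:00 = 7:50 PM on Apr 13.
+14 hours 43 minutes → arrive 10:33 AM UTC on Apr 14.
Flight 2 in UTC: 5:04 PM − 1:00 = 4:04 PM on Apr 13.
+10 hours 24 minutes → arrive 2:28 AM UTC on Apr 14.
Flight 2 lands earlier by 8 hours 5 minutes.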